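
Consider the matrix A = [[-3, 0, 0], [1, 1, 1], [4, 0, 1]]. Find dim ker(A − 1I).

1

A − 1I = [[-4, 0, 0], [1, 0, 1], [4, 0, 0]].
This matrix has rank 2, so its null space has dimension 3 − 2 = 1.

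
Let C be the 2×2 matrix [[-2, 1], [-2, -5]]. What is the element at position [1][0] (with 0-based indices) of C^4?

Characteristic polynomial: s^2 + 7s + 12 = (s + 3)(s + 4), so the eigenvalues are -4, -3.
s=-3: eigenvector (-1, 1).
s=-4: eigenvector (-1, 2).
P = [[-1, -1], [1, 2]], D = diag(-3, -4), P⁻¹ = [[-2, -1], [1, 1]].
C⁴ = P·diag(81, 256)·P⁻¹ = [[-94, -175], [350, 431]].
The requested entry is 350.

350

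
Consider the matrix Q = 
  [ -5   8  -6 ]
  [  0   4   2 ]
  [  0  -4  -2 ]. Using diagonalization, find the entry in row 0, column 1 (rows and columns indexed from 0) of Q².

Characteristic polynomial: λ^3 + 3λ^2 - 10λ = λ(λ - 2)(λ + 5), so the eigenvalues are -5, 0, 2.
λ=2: eigenvector (-2, -1, 1).
λ=0: eigenvector (-4, -1, 2).
λ=-5: eigenvector (1, 0, 0).
P = [[-2, -4, 1], [-1, -1, 0], [1, 2, 0]], D = diag(2, 0, -5), P⁻¹ = [[0, -2, -1], [0, 1, 1], [1, 0, 2]].
Q² = P·diag(4, 0, 25)·P⁻¹ = [[25, 16, 58], [0, 8, 4], [0, -8, -4]].
The requested entry is 16.

16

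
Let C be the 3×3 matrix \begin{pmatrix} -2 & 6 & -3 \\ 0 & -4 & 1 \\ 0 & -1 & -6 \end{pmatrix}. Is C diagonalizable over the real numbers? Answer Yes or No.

Characteristic polynomial: p(μ) = μ^3 + 12μ^2 + 45μ + 50 = (μ + 2)(μ + 5)^2.
μ = -5 has algebraic multiplicity 2; rank(C + 5I) = 2, so geometric multiplicity = 1.
Geometric multiplicity < algebraic multiplicity, so C is not diagonalizable.

No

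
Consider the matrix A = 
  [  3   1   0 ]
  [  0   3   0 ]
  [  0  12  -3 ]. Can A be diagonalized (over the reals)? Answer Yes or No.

Characteristic polynomial: p(s) = s^3 - 3s^2 - 9s + 27 = (s - 3)^2(s + 3).
s = 3 has algebraic multiplicity 2; rank(A − 3I) = 2, so geometric multiplicity = 1.
Geometric multiplicity < algebraic multiplicity, so A is not diagonalizable.

No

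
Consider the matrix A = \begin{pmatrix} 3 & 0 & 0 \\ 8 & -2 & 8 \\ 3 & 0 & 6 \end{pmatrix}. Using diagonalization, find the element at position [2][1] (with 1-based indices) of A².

32

Characteristic polynomial: r^3 - 7r^2 + 36 = (r - 6)(r - 3)(r + 2), so the eigenvalues are -2, 3, 6.
r=3: eigenvector (1, 0, -1).
r=6: eigenvector (0, 1, 1).
r=-2: eigenvector (0, -1, 0).
P = [[1, 0, 0], [0, 1, -1], [-1, 1, 0]], D = diag(3, 6, -2), P⁻¹ = [[1, 0, 0], [1, 0, 1], [1, -1, 1]].
A² = P·diag(9, 36, 4)·P⁻¹ = [[9, 0, 0], [32, 4, 32], [27, 0, 36]].
The requested entry is 32.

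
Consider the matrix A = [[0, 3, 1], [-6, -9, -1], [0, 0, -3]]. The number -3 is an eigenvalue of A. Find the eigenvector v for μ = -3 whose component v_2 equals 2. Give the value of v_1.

A + 3I = [[3, 3, 1], [-6, -6, -1], [0, 0, 0]].
Solving (A + 3I)v = 0 gives the eigenspace spanned by (-2, 2, 0).
With v_2 = 2, v = (-2, 2, 0), so v_1 = -2.

-2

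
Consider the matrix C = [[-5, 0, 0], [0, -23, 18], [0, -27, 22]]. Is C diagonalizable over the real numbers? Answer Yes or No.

Yes

Characteristic polynomial: p(r) = r^3 + 6r^2 - 15r - 100 = (r - 4)(r + 5)^2.
r = -5 has algebraic multiplicity 2; rank(C + 5I) = 1, so geometric multiplicity = 2.
Every eigenvalue has geometric = algebraic multiplicity, so C is diagonalizable.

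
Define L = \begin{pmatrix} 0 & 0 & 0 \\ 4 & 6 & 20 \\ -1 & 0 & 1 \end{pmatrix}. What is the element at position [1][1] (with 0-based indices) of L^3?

Characteristic polynomial: s^3 - 7s^2 + 6s = s(s - 6)(s - 1), so the eigenvalues are 0, 1, 6.
s=1: eigenvector (0, -4, 1).
s=6: eigenvector (0, 1, 0).
s=0: eigenvector (1, -4, 1).
P = [[0, 0, 1], [-4, 1, -4], [1, 0, 1]], D = diag(1, 6, 0), P⁻¹ = [[-1, 0, 1], [0, 1, 4], [1, 0, 0]].
L³ = P·diag(1, 216, 0)·P⁻¹ = [[0, 0, 0], [4, 216, 860], [-1, 0, 1]].
The requested entry is 216.

216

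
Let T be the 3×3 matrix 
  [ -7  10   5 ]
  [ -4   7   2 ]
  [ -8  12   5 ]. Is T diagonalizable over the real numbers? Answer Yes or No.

Characteristic polynomial: p(s) = s^3 - 5s^2 + 7s - 3 = (s - 3)(s - 1)^2.
s = 1 has algebraic multiplicity 2; rank(T − 1I) = 2, so geometric multiplicity = 1.
Geometric multiplicity < algebraic multiplicity, so T is not diagonalizable.

No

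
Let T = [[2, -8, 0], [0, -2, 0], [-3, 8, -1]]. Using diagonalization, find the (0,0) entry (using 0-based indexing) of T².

4

Characteristic polynomial: r^3 + r^2 - 4r - 4 = (r - 2)(r + 1)(r + 2), so the eigenvalues are -2, -1, 2.
r=-1: eigenvector (0, 0, 1).
r=-2: eigenvector (2, 1, -2).
r=2: eigenvector (1, 0, -1).
P = [[0, 2, 1], [0, 1, 0], [1, -2, -1]], D = diag(-1, -2, 2), P⁻¹ = [[1, 0, 1], [0, 1, 0], [1, -2, 0]].
T² = P·diag(1, 4, 4)·P⁻¹ = [[4, 0, 0], [0, 4, 0], [-3, 0, 1]].
The requested entry is 4.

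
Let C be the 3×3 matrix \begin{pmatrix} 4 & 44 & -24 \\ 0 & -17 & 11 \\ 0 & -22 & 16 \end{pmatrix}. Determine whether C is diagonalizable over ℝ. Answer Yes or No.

Yes

Characteristic polynomial: p(λ) = λ^3 - 3λ^2 - 34λ + 120 = (λ - 5)(λ - 4)(λ + 6).
All 3 eigenvalues are distinct, so C is diagonalizable.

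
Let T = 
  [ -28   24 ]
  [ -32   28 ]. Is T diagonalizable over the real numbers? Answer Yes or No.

Characteristic polynomial: p(μ) = μ^2 - 16 = (μ - 4)(μ + 4).
All 2 eigenvalues are distinct, so T is diagonalizable.

Yes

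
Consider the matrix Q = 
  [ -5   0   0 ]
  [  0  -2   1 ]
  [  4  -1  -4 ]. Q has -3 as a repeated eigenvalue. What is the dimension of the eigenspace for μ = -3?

1

Q + 3I = [[-2, 0, 0], [0, 1, 1], [4, -1, -1]].
This matrix has rank 2, so its null space has dimension 3 − 2 = 1.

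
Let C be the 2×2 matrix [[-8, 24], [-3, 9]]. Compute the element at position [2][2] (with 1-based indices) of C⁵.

9

Characteristic polynomial: r^2 - r = r(r - 1), so the eigenvalues are 0, 1.
r=1: eigenvector (-8, -3).
r=0: eigenvector (3, 1).
P = [[-8, 3], [-3, 1]], D = diag(1, 0), P⁻¹ = [[1, -3], [3, -8]].
C⁵ = P·diag(1, 0)·P⁻¹ = [[-8, 24], [-3, 9]].
The requested entry is 9.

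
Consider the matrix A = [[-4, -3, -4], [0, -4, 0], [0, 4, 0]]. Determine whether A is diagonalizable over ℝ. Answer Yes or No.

No

Characteristic polynomial: p(r) = r^3 + 8r^2 + 16r = r(r + 4)^2.
r = -4 has algebraic multiplicity 2; rank(A + 4I) = 2, so geometric multiplicity = 1.
Geometric multiplicity < algebraic multiplicity, so A is not diagonalizable.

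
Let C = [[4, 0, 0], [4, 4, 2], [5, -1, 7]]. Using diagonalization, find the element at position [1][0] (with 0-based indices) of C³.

Characteristic polynomial: s^3 - 15s^2 + 74s - 120 = (s - 6)(s - 5)(s - 4), so the eigenvalues are 4, 5, 6.
s=4: eigenvector (1, -1, -2).
s=5: eigenvector (0, 2, 1).
s=6: eigenvector (0, 1, 1).
P = [[1, 0, 0], [-1, 2, 1], [-2, 1, 1]], D = diag(4, 5, 6), P⁻¹ = [[1, 0, 0], [-1, 1, -1], [3, -1, 2]].
C³ = P·diag(64, 125, 216)·P⁻¹ = [[64, 0, 0], [334, 34, 182], [395, -91, 307]].
The requested entry is 334.

334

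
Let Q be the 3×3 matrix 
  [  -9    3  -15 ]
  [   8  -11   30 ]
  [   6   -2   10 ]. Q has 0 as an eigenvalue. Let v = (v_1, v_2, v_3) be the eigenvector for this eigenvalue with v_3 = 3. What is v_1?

Q = [[-9, 3, -15], [8, -11, 30], [6, -2, 10]].
Solving (Q)v = 0 gives the eigenspace spanned by (-3, 6, 3).
With v_3 = 3, v = (-3, 6, 3), so v_1 = -3.

-3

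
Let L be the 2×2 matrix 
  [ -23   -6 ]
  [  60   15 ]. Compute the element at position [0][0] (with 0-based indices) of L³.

-1007

Characteristic polynomial: r^2 + 8r + 15 = (r + 3)(r + 5), so the eigenvalues are -5, -3.
r=-3: eigenvector (-3, 10).
r=-5: eigenvector (1, -3).
P = [[-3, 1], [10, -3]], D = diag(-3, -5), P⁻¹ = [[3, 1], [10, 3]].
L³ = P·diag(-27, -125)·P⁻¹ = [[-1007, -294], [2940, 855]].
The requested entry is -1007.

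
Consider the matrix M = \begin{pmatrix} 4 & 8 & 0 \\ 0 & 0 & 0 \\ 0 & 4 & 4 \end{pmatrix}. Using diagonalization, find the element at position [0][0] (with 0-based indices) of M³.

64

Characteristic polynomial: s^3 - 8s^2 + 16s = s(s - 4)^2, so the eigenvalues are 0, 4, 4.
s=0: eigenvector (-2, 1, -1).
s=4: eigenvector (1, 0, 0).
s=4: eigenvector (0, 0, 1).
P = [[-2, 1, 0], [1, 0, 0], [-1, 0, 1]], D = diag(0, 4, 4), P⁻¹ = [[0, 1, 0], [1, 2, 0], [0, 1, 1]].
M³ = P·diag(0, 64, 64)·P⁻¹ = [[64, 128, 0], [0, 0, 0], [0, 64, 64]].
The requested entry is 64.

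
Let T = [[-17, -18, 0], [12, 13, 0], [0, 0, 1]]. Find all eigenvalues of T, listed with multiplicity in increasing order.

Characteristic polynomial: p(μ) = μ^3 + 3μ^2 - 9μ + 5 = (μ - 1)^2(μ + 5).
Roots (with multiplicity): -5, 1, 1.

-5, 1, 1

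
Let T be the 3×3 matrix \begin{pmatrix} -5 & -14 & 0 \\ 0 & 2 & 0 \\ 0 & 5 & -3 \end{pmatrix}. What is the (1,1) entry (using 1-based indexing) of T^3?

-125

Characteristic polynomial: μ^3 + 6μ^2 - μ - 30 = (μ - 2)(μ + 3)(μ + 5), so the eigenvalues are -5, -3, 2.
μ=2: eigenvector (-2, 1, 1).
μ=-5: eigenvector (1, 0, 0).
μ=-3: eigenvector (0, 0, 1).
P = [[-2, 1, 0], [1, 0, 0], [1, 0, 1]], D = diag(2, -5, -3), P⁻¹ = [[0, 1, 0], [1, 2, 0], [0, -1, 1]].
T³ = P·diag(8, -125, -27)·P⁻¹ = [[-125, -266, 0], [0, 8, 0], [0, 35, -27]].
The requested entry is -125.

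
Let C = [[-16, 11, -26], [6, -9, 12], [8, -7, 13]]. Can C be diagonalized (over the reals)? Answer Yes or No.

Characteristic polynomial: p(λ) = λ^3 + 12λ^2 + 45λ + 54 = (λ + 3)^2(λ + 6).
λ = -3 has algebraic multiplicity 2; rank(C + 3I) = 2, so geometric multiplicity = 1.
Geometric multiplicity < algebraic multiplicity, so C is not diagonalizable.

No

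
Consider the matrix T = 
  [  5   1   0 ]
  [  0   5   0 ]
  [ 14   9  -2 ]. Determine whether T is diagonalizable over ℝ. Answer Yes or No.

No

Characteristic polynomial: p(s) = s^3 - 8s^2 + 5s + 50 = (s - 5)^2(s + 2).
s = 5 has algebraic multiplicity 2; rank(T − 5I) = 2, so geometric multiplicity = 1.
Geometric multiplicity < algebraic multiplicity, so T is not diagonalizable.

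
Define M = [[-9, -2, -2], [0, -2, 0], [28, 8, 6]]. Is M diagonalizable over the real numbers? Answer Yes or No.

Characteristic polynomial: p(t) = t^3 + 5t^2 + 8t + 4 = (t + 1)(t + 2)^2.
t = -2 has algebraic multiplicity 2; rank(M + 2I) = 1, so geometric multiplicity = 2.
Every eigenvalue has geometric = algebraic multiplicity, so M is diagonalizable.

Yes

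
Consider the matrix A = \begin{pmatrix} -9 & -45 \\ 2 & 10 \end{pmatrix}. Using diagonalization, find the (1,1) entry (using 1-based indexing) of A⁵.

Characteristic polynomial: t^2 - t = t(t - 1), so the eigenvalues are 0, 1.
t=0: eigenvector (-5, 1).
t=1: eigenvector (-9, 2).
P = [[-5, -9], [1, 2]], D = diag(0, 1), P⁻¹ = [[-2, -9], [1, 5]].
A⁵ = P·diag(0, 1)·P⁻¹ = [[-9, -45], [2, 10]].
The requested entry is -9.

-9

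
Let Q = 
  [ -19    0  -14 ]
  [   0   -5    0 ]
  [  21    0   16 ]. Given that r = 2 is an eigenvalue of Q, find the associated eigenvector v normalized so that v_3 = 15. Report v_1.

-10

Q − 2I = [[-21, 0, -14], [0, -7, 0], [21, 0, 14]].
Solving (Q − 2I)v = 0 gives the eigenspace spanned by (-10, 0, 15).
With v_3 = 15, v = (-10, 0, 15), so v_1 = -10.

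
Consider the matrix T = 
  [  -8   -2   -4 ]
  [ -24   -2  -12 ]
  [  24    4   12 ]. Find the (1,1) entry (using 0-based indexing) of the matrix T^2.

4

Characteristic polynomial: λ^3 - 2λ^2 - 8λ = λ(λ - 4)(λ + 2), so the eigenvalues are -2, 0, 4.
λ=0: eigenvector (1, 0, -2).
λ=-2: eigenvector (1, 1, -2).
λ=4: eigenvector (0, -2, 1).
P = [[1, 1, 0], [0, 1, -2], [-2, -2, 1]], D = diag(0, -2, 4), P⁻¹ = [[-3, -1, -2], [4, 1, 2], [2, 0, 1]].
T² = P·diag(0, 4, 16)·P⁻¹ = [[16, 4, 8], [-48, 4, -24], [0, -8, 0]].
The requested entry is 4.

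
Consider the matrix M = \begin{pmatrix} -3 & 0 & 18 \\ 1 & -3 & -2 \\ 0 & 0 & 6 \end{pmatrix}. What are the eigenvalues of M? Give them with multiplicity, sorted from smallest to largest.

-3, -3, 6

Characteristic polynomial: p(λ) = λ^3 - 27λ - 54 = (λ - 6)(λ + 3)^2.
Roots (with multiplicity): -3, -3, 6.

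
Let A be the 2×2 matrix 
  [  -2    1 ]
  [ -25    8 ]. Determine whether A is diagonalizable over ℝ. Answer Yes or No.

No

Characteristic polynomial: p(t) = t^2 - 6t + 9 = (t - 3)^2.
t = 3 has algebraic multiplicity 2; rank(A − 3I) = 1, so geometric multiplicity = 1.
Geometric multiplicity < algebraic multiplicity, so A is not diagonalizable.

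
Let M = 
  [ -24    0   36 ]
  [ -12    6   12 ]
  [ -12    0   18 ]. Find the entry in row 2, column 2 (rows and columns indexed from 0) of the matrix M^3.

648

Characteristic polynomial: t^3 - 36t = t(t - 6)(t + 6), so the eigenvalues are -6, 0, 6.
t=0: eigenvector (-3, -2, -2).
t=6: eigenvector (0, 1, 0).
t=-6: eigenvector (2, 1, 1).
P = [[-3, 0, 2], [-2, 1, 1], [-2, 0, 1]], D = diag(0, 6, -6), P⁻¹ = [[1, 0, -2], [0, 1, -1], [2, 0, -3]].
M³ = P·diag(0, 216, -216)·P⁻¹ = [[-864, 0, 1296], [-432, 216, 432], [-432, 0, 648]].
The requested entry is 648.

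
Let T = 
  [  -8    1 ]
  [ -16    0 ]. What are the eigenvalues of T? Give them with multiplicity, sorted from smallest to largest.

-4, -4

Characteristic polynomial: p(λ) = λ^2 + 8λ + 16 = (λ + 4)^2.
Roots (with multiplicity): -4, -4.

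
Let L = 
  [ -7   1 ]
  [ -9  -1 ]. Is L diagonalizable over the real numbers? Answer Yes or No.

No

Characteristic polynomial: p(t) = t^2 + 8t + 16 = (t + 4)^2.
t = -4 has algebraic multiplicity 2; rank(L + 4I) = 1, so geometric multiplicity = 1.
Geometric multiplicity < algebraic multiplicity, so L is not diagonalizable.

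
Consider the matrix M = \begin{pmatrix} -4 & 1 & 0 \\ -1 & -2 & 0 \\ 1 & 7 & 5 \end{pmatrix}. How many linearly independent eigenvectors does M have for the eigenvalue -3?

1

M + 3I = [[-1, 1, 0], [-1, 1, 0], [1, 7, 8]].
This matrix has rank 2, so its null space has dimension 3 − 2 = 1.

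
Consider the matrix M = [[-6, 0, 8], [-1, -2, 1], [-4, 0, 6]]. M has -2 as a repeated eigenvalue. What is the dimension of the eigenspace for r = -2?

1

M + 2I = [[-4, 0, 8], [-1, 0, 1], [-4, 0, 8]].
This matrix has rank 2, so its null space has dimension 3 − 2 = 1.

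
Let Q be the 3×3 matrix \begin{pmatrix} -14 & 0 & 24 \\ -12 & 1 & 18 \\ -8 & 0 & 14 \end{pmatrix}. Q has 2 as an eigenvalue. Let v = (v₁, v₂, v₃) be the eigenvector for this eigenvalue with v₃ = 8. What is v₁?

Q − 2I = [[-16, 0, 24], [-12, -1, 18], [-8, 0, 12]].
Solving (Q − 2I)v = 0 gives the eigenspace spanned by (12, 0, 8).
With v₃ = 8, v = (12, 0, 8), so v₁ = 12.

12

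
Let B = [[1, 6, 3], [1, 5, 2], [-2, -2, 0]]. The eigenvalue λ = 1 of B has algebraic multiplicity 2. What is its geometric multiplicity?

1

B − 1I = [[0, 6, 3], [1, 4, 2], [-2, -2, -1]].
This matrix has rank 2, so its null space has dimension 3 − 2 = 1.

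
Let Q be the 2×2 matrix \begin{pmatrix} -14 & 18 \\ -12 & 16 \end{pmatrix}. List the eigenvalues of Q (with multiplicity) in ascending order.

-2, 4

Characteristic polynomial: p(μ) = μ^2 - 2μ - 8 = (μ - 4)(μ + 2).
Roots (with multiplicity): -2, 4.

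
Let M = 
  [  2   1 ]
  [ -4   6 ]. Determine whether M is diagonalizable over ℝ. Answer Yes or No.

Characteristic polynomial: p(s) = s^2 - 8s + 16 = (s - 4)^2.
s = 4 has algebraic multiplicity 2; rank(M − 4I) = 1, so geometric multiplicity = 1.
Geometric multiplicity < algebraic multiplicity, so M is not diagonalizable.

No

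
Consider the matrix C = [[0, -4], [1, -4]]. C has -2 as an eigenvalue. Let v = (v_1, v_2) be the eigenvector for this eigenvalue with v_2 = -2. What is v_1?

C + 2I = [[2, -4], [1, -2]].
Solving (C + 2I)v = 0 gives the eigenspace spanned by (-4, -2).
With v_2 = -2, v = (-4, -2), so v_1 = -4.

-4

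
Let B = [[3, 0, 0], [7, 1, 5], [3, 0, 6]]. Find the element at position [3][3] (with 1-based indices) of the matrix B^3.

216

Characteristic polynomial: t^3 - 10t^2 + 27t - 18 = (t - 6)(t - 3)(t - 1), so the eigenvalues are 1, 3, 6.
t=3: eigenvector (1, 1, -1).
t=1: eigenvector (0, 1, 0).
t=6: eigenvector (0, 1, 1).
P = [[1, 0, 0], [1, 1, 1], [-1, 0, 1]], D = diag(3, 1, 6), P⁻¹ = [[1, 0, 0], [-2, 1, -1], [1, 0, 1]].
B³ = P·diag(27, 1, 216)·P⁻¹ = [[27, 0, 0], [241, 1, 215], [189, 0, 216]].
The requested entry is 216.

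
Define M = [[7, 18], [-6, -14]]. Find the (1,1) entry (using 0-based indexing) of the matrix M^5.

-12404

Characteristic polynomial: t^2 + 7t + 10 = (t + 2)(t + 5), so the eigenvalues are -5, -2.
t=-5: eigenvector (-3, 2).
t=-2: eigenvector (-2, 1).
P = [[-3, -2], [2, 1]], D = diag(-5, -2), P⁻¹ = [[1, 2], [-2, -3]].
M⁵ = P·diag(-3125, -32)·P⁻¹ = [[9247, 18558], [-6186, -12404]].
The requested entry is -12404.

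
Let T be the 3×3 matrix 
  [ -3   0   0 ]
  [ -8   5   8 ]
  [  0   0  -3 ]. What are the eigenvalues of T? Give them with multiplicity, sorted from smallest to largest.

Characteristic polynomial: p(μ) = μ^3 + μ^2 - 21μ - 45 = (μ - 5)(μ + 3)^2.
Roots (with multiplicity): -3, -3, 5.

-3, -3, 5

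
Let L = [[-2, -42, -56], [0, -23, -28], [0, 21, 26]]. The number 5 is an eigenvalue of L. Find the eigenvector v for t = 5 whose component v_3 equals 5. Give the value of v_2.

-5

L − 5I = [[-7, -42, -56], [0, -28, -28], [0, 21, 21]].
Solving (L − 5I)v = 0 gives the eigenspace spanned by (-10, -5, 5).
With v_3 = 5, v = (-10, -5, 5), so v_2 = -5.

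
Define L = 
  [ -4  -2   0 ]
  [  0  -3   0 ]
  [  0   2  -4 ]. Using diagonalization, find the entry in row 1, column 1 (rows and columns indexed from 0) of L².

9

Characteristic polynomial: λ^3 + 11λ^2 + 40λ + 48 = (λ + 3)(λ + 4)^2, so the eigenvalues are -4, -4, -3.
λ=-4: eigenvector (1, 0, -1).
λ=-3: eigenvector (-2, 1, 2).
λ=-4: eigenvector (2, 0, -1).
P = [[1, -2, 2], [0, 1, 0], [-1, 2, -1]], D = diag(-4, -3, -4), P⁻¹ = [[-1, 2, -2], [0, 1, 0], [1, 0, 1]].
L² = P·diag(16, 9, 16)·P⁻¹ = [[16, 14, 0], [0, 9, 0], [0, -14, 16]].
The requested entry is 9.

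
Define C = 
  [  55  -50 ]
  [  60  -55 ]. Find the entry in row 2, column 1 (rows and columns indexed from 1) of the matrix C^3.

Characteristic polynomial: r^2 - 25 = (r - 5)(r + 5), so the eigenvalues are -5, 5.
r=5: eigenvector (1, 1).
r=-5: eigenvector (5, 6).
P = [[1, 5], [1, 6]], D = diag(5, -5), P⁻¹ = [[6, -5], [-1, 1]].
C³ = P·diag(125, -125)·P⁻¹ = [[1375, -1250], [1500, -1375]].
The requested entry is 1500.

1500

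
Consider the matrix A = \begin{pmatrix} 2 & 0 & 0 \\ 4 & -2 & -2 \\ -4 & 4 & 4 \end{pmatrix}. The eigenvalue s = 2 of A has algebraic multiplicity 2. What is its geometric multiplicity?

2

A − 2I = [[0, 0, 0], [4, -4, -2], [-4, 4, 2]].
This matrix has rank 1, so its null space has dimension 3 − 1 = 2.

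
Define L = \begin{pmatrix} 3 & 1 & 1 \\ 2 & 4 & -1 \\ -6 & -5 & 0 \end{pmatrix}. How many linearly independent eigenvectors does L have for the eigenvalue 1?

1

L − 1I = [[2, 1, 1], [2, 3, -1], [-6, -5, -1]].
This matrix has rank 2, so its null space has dimension 3 − 2 = 1.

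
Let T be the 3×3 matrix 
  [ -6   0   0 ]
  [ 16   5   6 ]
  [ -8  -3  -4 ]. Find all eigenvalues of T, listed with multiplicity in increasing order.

Characteristic polynomial: p(μ) = μ^3 + 5μ^2 - 8μ - 12 = (μ - 2)(μ + 1)(μ + 6).
Roots (with multiplicity): -6, -1, 2.

-6, -1, 2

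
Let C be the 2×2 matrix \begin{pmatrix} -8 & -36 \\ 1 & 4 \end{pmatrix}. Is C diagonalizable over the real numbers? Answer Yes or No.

Characteristic polynomial: p(λ) = λ^2 + 4λ + 4 = (λ + 2)^2.
λ = -2 has algebraic multiplicity 2; rank(C + 2I) = 1, so geometric multiplicity = 1.
Geometric multiplicity < algebraic multiplicity, so C is not diagonalizable.

No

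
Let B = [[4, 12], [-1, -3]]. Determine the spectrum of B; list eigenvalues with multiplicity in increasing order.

0, 1

Characteristic polynomial: p(μ) = μ^2 - μ = μ(μ - 1).
Roots (with multiplicity): 0, 1.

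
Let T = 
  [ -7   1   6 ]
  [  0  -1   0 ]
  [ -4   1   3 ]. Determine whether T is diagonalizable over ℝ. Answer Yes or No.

No

Characteristic polynomial: p(μ) = μ^3 + 5μ^2 + 7μ + 3 = (μ + 1)^2(μ + 3).
μ = -1 has algebraic multiplicity 2; rank(T + 1I) = 2, so geometric multiplicity = 1.
Geometric multiplicity < algebraic multiplicity, so T is not diagonalizable.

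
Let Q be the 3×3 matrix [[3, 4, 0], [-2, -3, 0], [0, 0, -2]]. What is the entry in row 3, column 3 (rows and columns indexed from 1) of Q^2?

4

Characteristic polynomial: s^3 + 2s^2 - s - 2 = (s - 1)(s + 1)(s + 2), so the eigenvalues are -2, -1, 1.
s=-2: eigenvector (0, 0, 1).
s=1: eigenvector (-2, 1, 0).
s=-1: eigenvector (-1, 1, 0).
P = [[0, -2, -1], [0, 1, 1], [1, 0, 0]], D = diag(-2, 1, -1), P⁻¹ = [[0, 0, 1], [-1, -1, 0], [1, 2, 0]].
Q² = P·diag(4, 1, 1)·P⁻¹ = [[1, 0, 0], [0, 1, 0], [0, 0, 4]].
The requested entry is 4.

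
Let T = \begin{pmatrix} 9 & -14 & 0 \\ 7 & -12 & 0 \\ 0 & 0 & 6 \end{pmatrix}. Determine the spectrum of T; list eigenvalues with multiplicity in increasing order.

Characteristic polynomial: p(s) = s^3 - 3s^2 - 28s + 60 = (s - 6)(s - 2)(s + 5).
Roots (with multiplicity): -5, 2, 6.

-5, 2, 6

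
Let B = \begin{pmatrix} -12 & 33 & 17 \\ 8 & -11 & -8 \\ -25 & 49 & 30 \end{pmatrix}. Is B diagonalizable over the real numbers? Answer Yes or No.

No

Characteristic polynomial: p(s) = s^3 - 7s^2 - 5s + 75 = (s - 5)^2(s + 3).
s = 5 has algebraic multiplicity 2; rank(B − 5I) = 2, so geometric multiplicity = 1.
Geometric multiplicity < algebraic multiplicity, so B is not diagonalizable.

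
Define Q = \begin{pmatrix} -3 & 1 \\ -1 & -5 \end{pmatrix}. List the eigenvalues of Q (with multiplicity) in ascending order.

-4, -4

Characteristic polynomial: p(t) = t^2 + 8t + 16 = (t + 4)^2.
Roots (with multiplicity): -4, -4.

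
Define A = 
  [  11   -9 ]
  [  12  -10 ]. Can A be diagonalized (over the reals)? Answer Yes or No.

Yes

Characteristic polynomial: p(t) = t^2 - t - 2 = (t - 2)(t + 1).
All 2 eigenvalues are distinct, so A is diagonalizable.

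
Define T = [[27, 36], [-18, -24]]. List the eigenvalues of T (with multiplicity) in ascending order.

0, 3

Characteristic polynomial: p(μ) = μ^2 - 3μ = μ(μ - 3).
Roots (with multiplicity): 0, 3.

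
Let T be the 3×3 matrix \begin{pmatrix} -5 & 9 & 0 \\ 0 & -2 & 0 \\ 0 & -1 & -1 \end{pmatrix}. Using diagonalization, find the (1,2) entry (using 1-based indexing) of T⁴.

-1827

Characteristic polynomial: r^3 + 8r^2 + 17r + 10 = (r + 1)(r + 2)(r + 5), so the eigenvalues are -5, -2, -1.
r=-2: eigenvector (3, 1, 1).
r=-5: eigenvector (1, 0, 0).
r=-1: eigenvector (0, 0, 1).
P = [[3, 1, 0], [1, 0, 0], [1, 0, 1]], D = diag(-2, -5, -1), P⁻¹ = [[0, 1, 0], [1, -3, 0], [0, -1, 1]].
T⁴ = P·diag(16, 625, 1)·P⁻¹ = [[625, -1827, 0], [0, 16, 0], [0, 15, 1]].
The requested entry is -1827.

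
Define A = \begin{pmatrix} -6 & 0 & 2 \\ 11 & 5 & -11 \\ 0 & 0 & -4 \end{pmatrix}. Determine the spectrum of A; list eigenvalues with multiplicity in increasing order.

Characteristic polynomial: p(r) = r^3 + 5r^2 - 26r - 120 = (r - 5)(r + 4)(r + 6).
Roots (with multiplicity): -6, -4, 5.

-6, -4, 5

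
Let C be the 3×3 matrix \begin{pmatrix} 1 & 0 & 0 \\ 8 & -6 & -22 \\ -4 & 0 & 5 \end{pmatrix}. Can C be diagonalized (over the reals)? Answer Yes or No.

Yes

Characteristic polynomial: p(r) = r^3 - 31r + 30 = (r - 5)(r - 1)(r + 6).
All 3 eigenvalues are distinct, so C is diagonalizable.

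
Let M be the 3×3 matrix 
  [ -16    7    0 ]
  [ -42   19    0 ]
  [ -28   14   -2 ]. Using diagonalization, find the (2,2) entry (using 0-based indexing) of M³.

-8

Characteristic polynomial: s^3 - s^2 - 16s - 20 = (s - 5)(s + 2)^2, so the eigenvalues are -2, -2, 5.
s=-2: eigenvector (1, 2, 0).
s=-2: eigenvector (1, 2, 1).
s=5: eigenvector (1, 3, 2).
P = [[1, 1, 1], [2, 2, 3], [0, 1, 2]], D = diag(-2, -2, 5), P⁻¹ = [[-1, 1, -1], [4, -2, 1], [-2, 1, 0]].
M³ = P·diag(-8, -8, 125)·P⁻¹ = [[-274, 133, 0], [-798, 391, 0], [-532, 266, -8]].
The requested entry is -8.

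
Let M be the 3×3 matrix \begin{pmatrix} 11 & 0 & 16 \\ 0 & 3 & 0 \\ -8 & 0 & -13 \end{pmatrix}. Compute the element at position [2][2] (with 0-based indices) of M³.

-277

Characteristic polynomial: t^3 - t^2 - 21t + 45 = (t - 3)^2(t + 5), so the eigenvalues are -5, 3, 3.
t=-5: eigenvector (1, 0, -1).
t=3: eigenvector (-4, 1, 2).
t=3: eigenvector (2, 0, -1).
P = [[1, -4, 2], [0, 1, 0], [-1, 2, -1]], D = diag(-5, 3, 3), P⁻¹ = [[-1, 0, -2], [0, 1, 0], [1, 2, 1]].
M³ = P·diag(-125, 27, 27)·P⁻¹ = [[179, 0, 304], [0, 27, 0], [-152, 0, -277]].
The requested entry is -277.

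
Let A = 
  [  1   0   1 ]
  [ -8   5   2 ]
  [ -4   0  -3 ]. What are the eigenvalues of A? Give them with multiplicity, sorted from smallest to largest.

-1, -1, 5

Characteristic polynomial: p(λ) = λ^3 - 3λ^2 - 9λ - 5 = (λ - 5)(λ + 1)^2.
Roots (with multiplicity): -1, -1, 5.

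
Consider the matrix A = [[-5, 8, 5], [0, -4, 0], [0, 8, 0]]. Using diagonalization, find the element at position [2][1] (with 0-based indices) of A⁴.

-512

Characteristic polynomial: t^3 + 9t^2 + 20t = t(t + 4)(t + 5), so the eigenvalues are -5, -4, 0.
t=-5: eigenvector (1, 0, 0).
t=-4: eigenvector (-2, 1, -2).
t=0: eigenvector (1, 0, 1).
P = [[1, -2, 1], [0, 1, 0], [0, -2, 1]], D = diag(-5, -4, 0), P⁻¹ = [[1, 0, -1], [0, 1, 0], [0, 2, 1]].
A⁴ = P·diag(625, 256, 0)·P⁻¹ = [[625, -512, -625], [0, 256, 0], [0, -512, 0]].
The requested entry is -512.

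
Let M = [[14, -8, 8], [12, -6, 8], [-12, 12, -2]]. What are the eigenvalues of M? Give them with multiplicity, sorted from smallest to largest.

-2, 2, 6

Characteristic polynomial: p(s) = s^3 - 6s^2 - 4s + 24 = (s - 6)(s - 2)(s + 2).
Roots (with multiplicity): -2, 2, 6.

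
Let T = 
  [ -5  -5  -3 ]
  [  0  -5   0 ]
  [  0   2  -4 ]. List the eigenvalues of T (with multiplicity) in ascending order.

Characteristic polynomial: p(s) = s^3 + 14s^2 + 65s + 100 = (s + 4)(s + 5)^2.
Roots (with multiplicity): -5, -5, -4.

-5, -5, -4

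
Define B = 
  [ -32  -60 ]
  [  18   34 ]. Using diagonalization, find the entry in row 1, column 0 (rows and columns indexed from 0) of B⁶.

12096

Characteristic polynomial: λ^2 - 2λ - 8 = (λ - 4)(λ + 2), so the eigenvalues are -2, 4.
λ=4: eigenvector (-5, 3).
λ=-2: eigenvector (-2, 1).
P = [[-5, -2], [3, 1]], D = diag(4, -2), P⁻¹ = [[1, 2], [-3, -5]].
B⁶ = P·diag(4096, 64)·P⁻¹ = [[-20096, -40320], [12096, 24256]].
The requested entry is 12096.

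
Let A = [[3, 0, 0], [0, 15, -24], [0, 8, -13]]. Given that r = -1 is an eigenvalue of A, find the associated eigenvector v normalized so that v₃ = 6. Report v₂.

A + 1I = [[4, 0, 0], [0, 16, -24], [0, 8, -12]].
Solving (A + 1I)v = 0 gives the eigenspace spanned by (0, 9, 6).
With v₃ = 6, v = (0, 9, 6), so v₂ = 9.

9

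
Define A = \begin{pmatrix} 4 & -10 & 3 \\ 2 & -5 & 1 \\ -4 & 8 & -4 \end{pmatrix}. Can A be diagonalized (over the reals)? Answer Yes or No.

No

Characteristic polynomial: p(μ) = μ^3 + 5μ^2 + 8μ + 4 = (μ + 1)(μ + 2)^2.
μ = -2 has algebraic multiplicity 2; rank(A + 2I) = 2, so geometric multiplicity = 1.
Geometric multiplicity < algebraic multiplicity, so A is not diagonalizable.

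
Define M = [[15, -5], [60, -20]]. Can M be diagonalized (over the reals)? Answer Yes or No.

Characteristic polynomial: p(r) = r^2 + 5r = r(r + 5).
All 2 eigenvalues are distinct, so M is diagonalizable.

Yes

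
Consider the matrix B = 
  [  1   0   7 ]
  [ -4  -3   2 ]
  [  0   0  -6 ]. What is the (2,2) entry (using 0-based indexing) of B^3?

-216

Characteristic polynomial: μ^3 + 8μ^2 + 9μ - 18 = (μ - 1)(μ + 3)(μ + 6), so the eigenvalues are -6, -3, 1.
μ=1: eigenvector (1, -1, 0).
μ=-3: eigenvector (0, 1, 0).
μ=-6: eigenvector (-1, -2, 1).
P = [[1, 0, -1], [-1, 1, -2], [0, 0, 1]], D = diag(1, -3, -6), P⁻¹ = [[1, 0, 1], [1, 1, 3], [0, 0, 1]].
B³ = P·diag(1, -27, -216)·P⁻¹ = [[1, 0, 217], [-28, -27, 350], [0, 0, -216]].
The requested entry is -216.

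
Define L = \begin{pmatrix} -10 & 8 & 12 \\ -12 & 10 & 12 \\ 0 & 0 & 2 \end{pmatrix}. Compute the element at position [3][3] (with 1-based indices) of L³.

8

Characteristic polynomial: λ^3 - 2λ^2 - 4λ + 8 = (λ - 2)^2(λ + 2), so the eigenvalues are -2, 2, 2.
λ=2: eigenvector (1, 0, 1).
λ=2: eigenvector (4, 3, 2).
λ=-2: eigenvector (1, 1, 0).
P = [[1, 4, 1], [0, 3, 1], [1, 2, 0]], D = diag(2, 2, -2), P⁻¹ = [[2, -2, -1], [-1, 1, 1], [3, -2, -3]].
L³ = P·diag(8, 8, -8)·P⁻¹ = [[-40, 32, 48], [-48, 40, 48], [0, 0, 8]].
The requested entry is 8.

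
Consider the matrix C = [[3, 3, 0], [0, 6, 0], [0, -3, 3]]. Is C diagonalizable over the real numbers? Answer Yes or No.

Yes

Characteristic polynomial: p(μ) = μ^3 - 12μ^2 + 45μ - 54 = (μ - 6)(μ - 3)^2.
μ = 3 has algebraic multiplicity 2; rank(C − 3I) = 1, so geometric multiplicity = 2.
Every eigenvalue has geometric = algebraic multiplicity, so C is diagonalizable.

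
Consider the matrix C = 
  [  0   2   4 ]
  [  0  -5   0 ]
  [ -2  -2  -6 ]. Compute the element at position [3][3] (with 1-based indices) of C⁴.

496

Characteristic polynomial: t^3 + 11t^2 + 38t + 40 = (t + 2)(t + 4)(t + 5), so the eigenvalues are -5, -4, -2.
t=-5: eigenvector (-2, 1, 2).
t=-4: eigenvector (-1, 0, 1).
t=-2: eigenvector (-2, 0, 1).
P = [[-2, -1, -2], [1, 0, 0], [2, 1, 1]], D = diag(-5, -4, -2), P⁻¹ = [[0, 1, 0], [1, -2, 2], [-1, 0, -1]].
C⁴ = P·diag(625, 256, 16)·P⁻¹ = [[-224, -738, -480], [0, 625, 0], [240, 738, 496]].
The requested entry is 496.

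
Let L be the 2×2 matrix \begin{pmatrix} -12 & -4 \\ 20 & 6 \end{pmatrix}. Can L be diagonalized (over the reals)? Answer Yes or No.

Characteristic polynomial: p(λ) = λ^2 + 6λ + 8 = (λ + 2)(λ + 4).
All 2 eigenvalues are distinct, so L is diagonalizable.

Yes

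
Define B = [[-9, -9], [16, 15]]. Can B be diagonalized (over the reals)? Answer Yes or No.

Characteristic polynomial: p(s) = s^2 - 6s + 9 = (s - 3)^2.
s = 3 has algebraic multiplicity 2; rank(B − 3I) = 1, so geometric multiplicity = 1.
Geometric multiplicity < algebraic multiplicity, so B is not diagonalizable.

No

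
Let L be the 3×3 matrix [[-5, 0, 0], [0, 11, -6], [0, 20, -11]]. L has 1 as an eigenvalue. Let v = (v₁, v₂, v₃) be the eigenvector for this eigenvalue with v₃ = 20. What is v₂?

L − 1I = [[-6, 0, 0], [0, 10, -6], [0, 20, -12]].
Solving (L − 1I)v = 0 gives the eigenspace spanned by (0, 12, 20).
With v₃ = 20, v = (0, 12, 20), so v₂ = 12.

12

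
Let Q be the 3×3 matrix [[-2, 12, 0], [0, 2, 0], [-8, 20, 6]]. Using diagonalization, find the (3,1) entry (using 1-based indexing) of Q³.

-224

Characteristic polynomial: r^3 - 6r^2 - 4r + 24 = (r - 6)(r - 2)(r + 2), so the eigenvalues are -2, 2, 6.
r=6: eigenvector (0, 0, 1).
r=2: eigenvector (3, 1, 1).
r=-2: eigenvector (1, 0, 1).
P = [[0, 3, 1], [0, 1, 0], [1, 1, 1]], D = diag(6, 2, -2), P⁻¹ = [[-1, 2, 1], [0, 1, 0], [1, -3, 0]].
Q³ = P·diag(216, 8, -8)·P⁻¹ = [[-8, 48, 0], [0, 8, 0], [-224, 464, 216]].
The requested entry is -224.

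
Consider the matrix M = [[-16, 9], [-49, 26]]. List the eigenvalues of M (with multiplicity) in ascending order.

5, 5

Characteristic polynomial: p(r) = r^2 - 10r + 25 = (r - 5)^2.
Roots (with multiplicity): 5, 5.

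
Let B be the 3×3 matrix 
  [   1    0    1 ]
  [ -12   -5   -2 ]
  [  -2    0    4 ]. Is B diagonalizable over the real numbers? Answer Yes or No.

Characteristic polynomial: p(r) = r^3 - 19r + 30 = (r - 3)(r - 2)(r + 5).
All 3 eigenvalues are distinct, so B is diagonalizable.

Yes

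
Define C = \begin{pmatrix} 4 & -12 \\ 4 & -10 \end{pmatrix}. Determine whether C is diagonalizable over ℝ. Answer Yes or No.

Characteristic polynomial: p(λ) = λ^2 + 6λ + 8 = (λ + 2)(λ + 4).
All 2 eigenvalues are distinct, so C is diagonalizable.

Yes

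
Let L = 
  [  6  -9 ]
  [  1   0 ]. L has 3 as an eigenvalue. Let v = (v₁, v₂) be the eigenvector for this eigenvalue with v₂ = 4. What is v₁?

12

L − 3I = [[3, -9], [1, -3]].
Solving (L − 3I)v = 0 gives the eigenspace spanned by (12, 4).
With v₂ = 4, v = (12, 4), so v₁ = 12.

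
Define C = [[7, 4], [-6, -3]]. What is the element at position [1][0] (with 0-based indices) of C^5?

Characteristic polynomial: r^2 - 4r + 3 = (r - 3)(r - 1), so the eigenvalues are 1, 3.
r=1: eigenvector (-2, 3).
r=3: eigenvector (1, -1).
P = [[-2, 1], [3, -1]], D = diag(1, 3), P⁻¹ = [[1, 1], [3, 2]].
C⁵ = P·diag(1, 243)·P⁻¹ = [[727, 484], [-726, -483]].
The requested entry is -726.

-726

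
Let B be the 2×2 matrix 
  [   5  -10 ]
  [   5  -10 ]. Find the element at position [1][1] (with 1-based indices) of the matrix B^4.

-625

Characteristic polynomial: r^2 + 5r = r(r + 5), so the eigenvalues are -5, 0.
r=0: eigenvector (2, 1).
r=-5: eigenvector (-1, -1).
P = [[2, -1], [1, -1]], D = diag(0, -5), P⁻¹ = [[1, -1], [1, -2]].
B⁴ = P·diag(0, 625)·P⁻¹ = [[-625, 1250], [-625, 1250]].
The requested entry is -625.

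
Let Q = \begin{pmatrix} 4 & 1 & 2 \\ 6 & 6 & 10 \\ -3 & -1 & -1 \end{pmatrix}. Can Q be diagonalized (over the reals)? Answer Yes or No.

Characteristic polynomial: p(s) = s^3 - 9s^2 + 24s - 16 = (s - 4)^2(s - 1).
s = 4 has algebraic multiplicity 2; rank(Q − 4I) = 2, so geometric multiplicity = 1.
Geometric multiplicity < algebraic multiplicity, so Q is not diagonalizable.

No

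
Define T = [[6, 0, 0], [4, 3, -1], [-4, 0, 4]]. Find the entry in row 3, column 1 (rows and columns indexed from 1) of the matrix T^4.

-2080

Characteristic polynomial: μ^3 - 13μ^2 + 54μ - 72 = (μ - 6)(μ - 4)(μ - 3), so the eigenvalues are 3, 4, 6.
μ=6: eigenvector (1, 2, -2).
μ=4: eigenvector (0, 1, -1).
μ=3: eigenvector (0, 1, 0).
P = [[1, 0, 0], [2, 1, 1], [-2, -1, 0]], D = diag(6, 4, 3), P⁻¹ = [[1, 0, 0], [-2, 0, -1], [0, 1, 1]].
T⁴ = P·diag(1296, 256, 81)·P⁻¹ = [[1296, 0, 0], [2080, 81, -175], [-2080, 0, 256]].
The requested entry is -2080.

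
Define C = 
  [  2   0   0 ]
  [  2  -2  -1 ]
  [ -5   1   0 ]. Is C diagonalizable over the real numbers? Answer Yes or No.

No

Characteristic polynomial: p(s) = s^3 - 3s - 2 = (s - 2)(s + 1)^2.
s = -1 has algebraic multiplicity 2; rank(C + 1I) = 2, so geometric multiplicity = 1.
Geometric multiplicity < algebraic multiplicity, so C is not diagonalizable.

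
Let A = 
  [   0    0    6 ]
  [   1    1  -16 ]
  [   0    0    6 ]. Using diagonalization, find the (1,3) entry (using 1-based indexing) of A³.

216

Characteristic polynomial: λ^3 - 7λ^2 + 6λ = λ(λ - 6)(λ - 1), so the eigenvalues are 0, 1, 6.
λ=0: eigenvector (1, -1, 0).
λ=1: eigenvector (0, 1, 0).
λ=6: eigenvector (1, -3, 1).
P = [[1, 0, 1], [-1, 1, -3], [0, 0, 1]], D = diag(0, 1, 6), P⁻¹ = [[1, 0, -1], [1, 1, 2], [0, 0, 1]].
A³ = P·diag(0, 1, 216)·P⁻¹ = [[0, 0, 216], [1, 1, -646], [0, 0, 216]].
The requested entry is 216.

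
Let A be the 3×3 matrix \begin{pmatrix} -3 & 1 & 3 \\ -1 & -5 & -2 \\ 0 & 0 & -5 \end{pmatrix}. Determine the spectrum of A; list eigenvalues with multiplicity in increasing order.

-5, -4, -4

Characteristic polynomial: p(μ) = μ^3 + 13μ^2 + 56μ + 80 = (μ + 4)^2(μ + 5).
Roots (with multiplicity): -5, -4, -4.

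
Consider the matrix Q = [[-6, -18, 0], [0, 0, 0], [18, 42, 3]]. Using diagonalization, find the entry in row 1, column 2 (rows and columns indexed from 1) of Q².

Characteristic polynomial: λ^3 + 3λ^2 - 18λ = λ(λ - 3)(λ + 6), so the eigenvalues are -6, 0, 3.
λ=-6: eigenvector (1, 0, -2).
λ=0: eigenvector (-3, 1, 4).
λ=3: eigenvector (0, 0, 1).
P = [[1, -3, 0], [0, 1, 0], [-2, 4, 1]], D = diag(-6, 0, 3), P⁻¹ = [[1, 3, 0], [0, 1, 0], [2, 2, 1]].
Q² = P·diag(36, 0, 9)·P⁻¹ = [[36, 108, 0], [0, 0, 0], [-54, -198, 9]].
The requested entry is 108.

108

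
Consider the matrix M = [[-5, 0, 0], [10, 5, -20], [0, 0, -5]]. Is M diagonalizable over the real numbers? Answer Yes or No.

Yes

Characteristic polynomial: p(r) = r^3 + 5r^2 - 25r - 125 = (r - 5)(r + 5)^2.
r = -5 has algebraic multiplicity 2; rank(M + 5I) = 1, so geometric multiplicity = 2.
Every eigenvalue has geometric = algebraic multiplicity, so M is diagonalizable.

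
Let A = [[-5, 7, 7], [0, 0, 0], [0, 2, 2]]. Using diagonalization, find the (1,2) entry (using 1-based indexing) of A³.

133

Characteristic polynomial: μ^3 + 3μ^2 - 10μ = μ(μ - 2)(μ + 5), so the eigenvalues are -5, 0, 2.
μ=-5: eigenvector (1, 0, 0).
μ=2: eigenvector (1, 0, 1).
μ=0: eigenvector (0, -1, 1).
P = [[1, 1, 0], [0, 0, -1], [0, 1, 1]], D = diag(-5, 2, 0), P⁻¹ = [[1, -1, -1], [0, 1, 1], [0, -1, 0]].
A³ = P·diag(-125, 8, 0)·P⁻¹ = [[-125, 133, 133], [0, 0, 0], [0, 8, 8]].
The requested entry is 133.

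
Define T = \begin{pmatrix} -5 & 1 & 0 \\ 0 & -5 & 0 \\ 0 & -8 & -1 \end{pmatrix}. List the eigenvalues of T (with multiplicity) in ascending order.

-5, -5, -1

Characteristic polynomial: p(r) = r^3 + 11r^2 + 35r + 25 = (r + 1)(r + 5)^2.
Roots (with multiplicity): -5, -5, -1.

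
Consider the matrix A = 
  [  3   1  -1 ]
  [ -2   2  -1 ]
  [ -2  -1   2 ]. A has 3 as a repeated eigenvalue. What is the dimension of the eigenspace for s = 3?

A − 3I = [[0, 1, -1], [-2, -1, -1], [-2, -1, -1]].
This matrix has rank 2, so its null space has dimension 3 − 2 = 1.

1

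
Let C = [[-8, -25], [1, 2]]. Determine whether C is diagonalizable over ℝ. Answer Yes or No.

No

Characteristic polynomial: p(s) = s^2 + 6s + 9 = (s + 3)^2.
s = -3 has algebraic multiplicity 2; rank(C + 3I) = 1, so geometric multiplicity = 1.
Geometric multiplicity < algebraic multiplicity, so C is not diagonalizable.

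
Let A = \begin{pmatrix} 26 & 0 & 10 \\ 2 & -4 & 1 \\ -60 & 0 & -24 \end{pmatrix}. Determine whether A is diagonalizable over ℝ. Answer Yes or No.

No

Characteristic polynomial: p(r) = r^3 + 2r^2 - 32r - 96 = (r - 6)(r + 4)^2.
r = -4 has algebraic multiplicity 2; rank(A + 4I) = 2, so geometric multiplicity = 1.
Geometric multiplicity < algebraic multiplicity, so A is not diagonalizable.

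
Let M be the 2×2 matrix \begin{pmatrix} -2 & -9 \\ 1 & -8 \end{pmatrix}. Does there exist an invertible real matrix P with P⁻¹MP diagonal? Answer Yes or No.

No

Characteristic polynomial: p(r) = r^2 + 10r + 25 = (r + 5)^2.
r = -5 has algebraic multiplicity 2; rank(M + 5I) = 1, so geometric multiplicity = 1.
Geometric multiplicity < algebraic multiplicity, so M is not diagonalizable.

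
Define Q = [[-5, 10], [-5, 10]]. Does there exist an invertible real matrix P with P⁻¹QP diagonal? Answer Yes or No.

Characteristic polynomial: p(s) = s^2 - 5s = s(s - 5).
All 2 eigenvalues are distinct, so Q is diagonalizable.

Yes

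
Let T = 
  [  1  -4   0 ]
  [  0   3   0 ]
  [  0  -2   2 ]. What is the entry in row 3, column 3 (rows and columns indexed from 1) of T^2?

4

Characteristic polynomial: λ^3 - 6λ^2 + 11λ - 6 = (λ - 3)(λ - 2)(λ - 1), so the eigenvalues are 1, 2, 3.
λ=2: eigenvector (0, 0, 1).
λ=3: eigenvector (-2, 1, -2).
λ=1: eigenvector (1, 0, 0).
P = [[0, -2, 1], [0, 1, 0], [1, -2, 0]], D = diag(2, 3, 1), P⁻¹ = [[0, 2, 1], [0, 1, 0], [1, 2, 0]].
T² = P·diag(4, 9, 1)·P⁻¹ = [[1, -16, 0], [0, 9, 0], [0, -10, 4]].
The requested entry is 4.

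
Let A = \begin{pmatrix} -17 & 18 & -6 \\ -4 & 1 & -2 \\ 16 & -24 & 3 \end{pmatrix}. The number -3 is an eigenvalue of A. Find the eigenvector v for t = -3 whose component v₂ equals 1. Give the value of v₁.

3

A + 3I = [[-14, 18, -6], [-4, 4, -2], [16, -24, 6]].
Solving (A + 3I)v = 0 gives the eigenspace spanned by (3, 1, -4).
With v₂ = 1, v = (3, 1, -4), so v₁ = 3.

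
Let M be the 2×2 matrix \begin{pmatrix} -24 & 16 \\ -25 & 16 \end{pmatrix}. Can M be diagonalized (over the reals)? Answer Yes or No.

Characteristic polynomial: p(r) = r^2 + 8r + 16 = (r + 4)^2.
r = -4 has algebraic multiplicity 2; rank(M + 4I) = 1, so geometric multiplicity = 1.
Geometric multiplicity < algebraic multiplicity, so M is not diagonalizable.

No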